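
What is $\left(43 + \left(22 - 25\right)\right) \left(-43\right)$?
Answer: $-1720$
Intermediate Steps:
$\left(43 + \left(22 - 25\right)\right) \left(-43\right) = \left(43 - 3\right) \left(-43\right) = 40 \left(-43\right) = -1720$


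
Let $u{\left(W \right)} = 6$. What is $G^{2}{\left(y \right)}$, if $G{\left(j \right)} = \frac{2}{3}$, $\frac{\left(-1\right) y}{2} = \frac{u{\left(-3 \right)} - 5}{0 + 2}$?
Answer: $\frac{4}{9} \approx 0.44444$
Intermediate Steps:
$y = -1$ ($y = - 2 \frac{6 - 5}{0 + 2} = - 2 \cdot 1 \cdot \frac{1}{2} = \left(-2\right) \frac{1}{2} = -1$)
$G{\left(j \right)} = \frac{2}{3}$ ($G{\left(j \right)} = 2 \cdot \frac{1}{3} = \frac{2}{3}$)
$G^{2}{\left(y \right)} = \left(\frac{2}{3}\right)^{2} = \frac{4}{9}$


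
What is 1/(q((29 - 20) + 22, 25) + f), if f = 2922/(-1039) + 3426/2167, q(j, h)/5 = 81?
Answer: 2251513/909090405 ≈ 0.0024767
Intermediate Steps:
q(j, h) = 405 (q(j, h) = 5*81 = 405)
f = -2772360/2251513 (f = 2922*(-1/1039) + 3426*(1/2167) = -2922/1039 + 3426/2167 = -2772360/2251513 ≈ -1.2313)
1/(q((29 - 20) + 22, 25) + f) = 1/(405 - 2772360/2251513) = 1/(909090405/2251513) = 2251513/909090405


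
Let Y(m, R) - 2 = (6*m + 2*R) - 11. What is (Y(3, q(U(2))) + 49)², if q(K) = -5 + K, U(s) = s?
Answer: 2704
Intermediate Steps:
Y(m, R) = -9 + 2*R + 6*m (Y(m, R) = 2 + ((6*m + 2*R) - 11) = 2 + ((2*R + 6*m) - 11) = 2 + (-11 + 2*R + 6*m) = -9 + 2*R + 6*m)
(Y(3, q(U(2))) + 49)² = ((-9 + 2*(-5 + 2) + 6*3) + 49)² = ((-9 + 2*(-3) + 18) + 49)² = ((-9 - 6 + 18) + 49)² = (3 + 49)² = 52² = 2704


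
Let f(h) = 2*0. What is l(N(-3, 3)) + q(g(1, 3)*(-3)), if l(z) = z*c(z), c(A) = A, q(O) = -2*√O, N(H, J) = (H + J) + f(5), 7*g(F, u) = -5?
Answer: -2*√105/7 ≈ -2.9277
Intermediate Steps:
f(h) = 0
g(F, u) = -5/7 (g(F, u) = (⅐)*(-5) = -5/7)
N(H, J) = H + J (N(H, J) = (H + J) + 0 = H + J)
l(z) = z² (l(z) = z*z = z²)
l(N(-3, 3)) + q(g(1, 3)*(-3)) = (-3 + 3)² - 2*√105/7 = 0² - 2*√105/7 = 0 - 2*√105/7 = -2*√105/7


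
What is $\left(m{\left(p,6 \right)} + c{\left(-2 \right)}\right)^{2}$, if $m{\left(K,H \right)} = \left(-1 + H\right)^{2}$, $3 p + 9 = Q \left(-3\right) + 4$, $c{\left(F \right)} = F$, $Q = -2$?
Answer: $529$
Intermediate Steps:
$p = \frac{1}{3}$ ($p = -3 + \frac{\left(-2\right) \left(-3\right) + 4}{3} = -3 + \frac{6 + 4}{3} = -3 + \frac{1}{3} \cdot 10 = -3 + \frac{10}{3} = \frac{1}{3} \approx 0.33333$)
$\left(m{\left(p,6 \right)} + c{\left(-2 \right)}\right)^{2} = \left(\left(-1 + 6\right)^{2} - 2\right)^{2} = \left(5^{2} - 2\right)^{2} = \left(25 - 2\right)^{2} = 23^{2} = 529$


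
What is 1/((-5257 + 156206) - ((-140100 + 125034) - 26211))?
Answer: 1/192226 ≈ 5.2022e-6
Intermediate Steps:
1/((-5257 + 156206) - ((-140100 + 125034) - 26211)) = 1/(150949 - (-15066 - 26211)) = 1/(150949 - 1*(-41277)) = 1/(150949 + 41277) = 1/192226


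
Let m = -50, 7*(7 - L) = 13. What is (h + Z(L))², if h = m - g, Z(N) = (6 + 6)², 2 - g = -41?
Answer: 2601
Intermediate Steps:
L = 36/7 (L = 7 - ⅐*13 = 7 - 13/7 = 36/7 ≈ 5.1429)
g = 43 (g = 2 - 1*(-41) = 2 + 41 = 43)
Z(N) = 144 (Z(N) = 12² = 144)
h = -93 (h = -50 - 1*43 = -50 - 43 = -93)
(h + Z(L))² = (-93 + 144)² = 51² = 2601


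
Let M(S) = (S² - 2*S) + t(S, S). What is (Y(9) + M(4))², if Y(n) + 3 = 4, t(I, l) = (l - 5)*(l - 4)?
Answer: 81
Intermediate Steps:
t(I, l) = (-5 + l)*(-4 + l)
Y(n) = 1 (Y(n) = -3 + 4 = 1)
M(S) = 20 - 11*S + 2*S² (M(S) = (S² - 2*S) + (20 + S² - 9*S) = 20 - 11*S + 2*S²)
(Y(9) + M(4))² = (1 + (20 - 11*4 + 2*4²))² = (1 + (20 - 44 + 2*16))² = (1 + (20 - 44 + 32))² = (1 + 8)² = 9² = 81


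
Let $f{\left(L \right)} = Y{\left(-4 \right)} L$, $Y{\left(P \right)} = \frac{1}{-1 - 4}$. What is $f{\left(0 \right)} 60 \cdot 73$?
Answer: $0$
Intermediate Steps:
$Y{\left(P \right)} = - \frac{1}{5}$ ($Y{\left(P \right)} = \frac{1}{-5} = - \frac{1}{5}$)
$f{\left(L \right)} = - \frac{L}{5}$
$f{\left(0 \right)} 60 \cdot 73 = \left(- \frac{1}{5}\right) 0 \cdot 60 \cdot 73 = 0 \cdot 60 \cdot 73 = 0 \cdot 73 = 0$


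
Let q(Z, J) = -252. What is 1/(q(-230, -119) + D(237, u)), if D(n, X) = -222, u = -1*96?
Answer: -1/474 ≈ -0.0021097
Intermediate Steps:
u = -96
1/(q(-230, -119) + D(237, u)) = 1/(-252 - 222) = 1/(-474) = -1/474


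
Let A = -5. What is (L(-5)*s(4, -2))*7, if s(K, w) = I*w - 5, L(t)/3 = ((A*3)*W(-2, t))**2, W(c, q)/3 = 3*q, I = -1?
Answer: -28704375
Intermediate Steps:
W(c, q) = 9*q (W(c, q) = 3*(3*q) = 9*q)
L(t) = 54675*t**2 (L(t) = 3*((-5*3)*(9*t))**2 = 3*(-135*t)**2 = 3*(18225*t**2) = 54675*t**2)
s(K, w) = -5 - w (s(K, w) = -w - 5 = -5 - w)
(L(-5)*s(4, -2))*7 = ((54675*(-5)**2)*(-5 - 1*(-2)))*7 = ((54675*25)*(-5 + 2))*7 = (1366875*(-3))*7 = -4100625*7 = -28704375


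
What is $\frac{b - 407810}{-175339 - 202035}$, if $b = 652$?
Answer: $\frac{203579}{188687} \approx 1.0789$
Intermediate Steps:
$\frac{b - 407810}{-175339 - 202035} = \frac{652 - 407810}{-175339 - 202035} = - \frac{407158}{-377374} = \left(-407158\right) \left(- \frac{1}{377374}\right) = \frac{203579}{188687}$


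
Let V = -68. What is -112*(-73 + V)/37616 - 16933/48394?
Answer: 7955395/113774294 ≈ 0.069923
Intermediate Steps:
-112*(-73 + V)/37616 - 16933/48394 = -112*(-73 - 68)/37616 - 16933/48394 = -112*(-141)*(1/37616) - 16933*1/48394 = 15792*(1/37616) - 16933/48394 = 987/2351 - 16933/48394 = 7955395/113774294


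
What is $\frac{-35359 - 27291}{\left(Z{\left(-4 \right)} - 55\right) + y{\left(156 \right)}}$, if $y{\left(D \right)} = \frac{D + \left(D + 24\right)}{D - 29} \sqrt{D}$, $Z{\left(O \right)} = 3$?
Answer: $\frac{101048185}{50002} + \frac{66835020 \sqrt{39}}{325013} \approx 3305.1$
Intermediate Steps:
$y{\left(D \right)} = \frac{\sqrt{D} \left(24 + 2 D\right)}{-29 + D}$ ($y{\left(D \right)} = \frac{D + \left(24 + D\right)}{-29 + D} \sqrt{D} = \frac{24 + 2 D}{-29 + D} \sqrt{D} = \frac{\sqrt{D} \left(24 + 2 D\right)}{-29 + D}$)
$\frac{-35359 - 27291}{\left(Z{\left(-4 \right)} - 55\right) + y{\left(156 \right)}} = \frac{-35359 - 27291}{\left(3 - 55\right) + \frac{2 \sqrt{156} \left(12 + 156\right)}{-29 + 156}} = - \frac{62650}{\left(3 - 55\right) + 2 \cdot 2 \sqrt{39} \cdot \frac{1}{127} \cdot 168} = - \frac{62650}{-52 + 2 \cdot 2 \sqrt{39} \cdot \frac{1}{127} \cdot 168} = - \frac{62650}{-52 + \frac{672 \sqrt{39}}{127}}$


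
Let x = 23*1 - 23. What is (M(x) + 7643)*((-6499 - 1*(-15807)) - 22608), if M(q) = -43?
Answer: -101080000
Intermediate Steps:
x = 0 (x = 23 - 23 = 0)
(M(x) + 7643)*((-6499 - 1*(-15807)) - 22608) = (-43 + 7643)*((-6499 - 1*(-15807)) - 22608) = 7600*((-6499 + 15807) - 22608) = 7600*(9308 - 22608) = 7600*(-13300) = -101080000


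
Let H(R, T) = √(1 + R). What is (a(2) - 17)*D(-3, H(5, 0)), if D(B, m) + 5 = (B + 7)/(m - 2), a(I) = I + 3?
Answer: 12 - 24*√6 ≈ -46.788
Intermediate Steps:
a(I) = 3 + I
D(B, m) = -5 + (7 + B)/(-2 + m) (D(B, m) = -5 + (B + 7)/(m - 2) = -5 + (7 + B)/(-2 + m))
(a(2) - 17)*D(-3, H(5, 0)) = ((3 + 2) - 17)*((17 - 3 - 5*√(1 + 5))/(-2 + √(1 + 5))) = (5 - 17)*((17 - 3 - 5*√6)/(-2 + √6)) = -12*(14 - 5*√6)/(-2 + √6)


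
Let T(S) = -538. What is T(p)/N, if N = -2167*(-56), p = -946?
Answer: -269/60676 ≈ -0.0044334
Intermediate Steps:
N = 121352
T(p)/N = -538/121352 = -538*1/121352 = -269/60676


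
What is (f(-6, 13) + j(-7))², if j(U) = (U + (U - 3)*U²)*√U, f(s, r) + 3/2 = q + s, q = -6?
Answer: -6915523/4 + 13419*I*√7 ≈ -1.7289e+6 + 35503.0*I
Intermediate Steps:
f(s, r) = -15/2 + s (f(s, r) = -3/2 + (-6 + s) = -15/2 + s)
j(U) = √U*(U + U²*(-3 + U)) (j(U) = (U + (-3 + U)*U²)*√U = (U + U²*(-3 + U))*√U = √U*(U + U²*(-3 + U)))
(f(-6, 13) + j(-7))² = ((-15/2 - 6) + (-7)^(3/2)*(1 + (-7)² - 3*(-7)))² = (-27/2 + (-7*I*√7)*(1 + 49 + 21))² = (-27/2 - 7*I*√7*71)² = (-27/2 - 497*I*√7)²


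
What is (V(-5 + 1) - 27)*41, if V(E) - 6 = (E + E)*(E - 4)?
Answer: 1763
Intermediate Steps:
V(E) = 6 + 2*E*(-4 + E) (V(E) = 6 + (E + E)*(E - 4) = 6 + (2*E)*(-4 + E) = 6 + 2*E*(-4 + E))
(V(-5 + 1) - 27)*41 = ((6 - 8*(-5 + 1) + 2*(-5 + 1)²) - 27)*41 = ((6 - 8*(-4) + 2*(-4)²) - 27)*41 = ((6 + 32 + 2*16) - 27)*41 = ((6 + 32 + 32) - 27)*41 = (70 - 27)*41 = 43*41 = 1763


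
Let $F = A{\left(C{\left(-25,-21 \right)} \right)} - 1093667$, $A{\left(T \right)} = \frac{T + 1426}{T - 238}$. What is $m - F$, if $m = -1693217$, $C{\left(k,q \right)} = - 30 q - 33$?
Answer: $- \frac{215240473}{359} \approx -5.9956 \cdot 10^{5}$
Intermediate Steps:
$C{\left(k,q \right)} = -33 - 30 q$
$A{\left(T \right)} = \frac{1426 + T}{-238 + T}$
$F = - \frac{392624430}{359}$ ($F = \frac{1426 - -597}{-238 - -597} - 1093667 = \frac{1426 + \left(-33 + 630\right)}{-238 + \left(-33 + 630\right)} - 1093667 = \frac{1426 + 597}{-238 + 597} - 1093667 = \frac{1}{359} \cdot 2023 - 1093667 = \frac{2023}{359} - 1093667 = - \frac{392624430}{359} \approx -1.0937 \cdot 10^{6}$)
$m - F = -1693217 - - \frac{392624430}{359} = -1693217 + \frac{392624430}{359} = - \frac{215240473}{359}$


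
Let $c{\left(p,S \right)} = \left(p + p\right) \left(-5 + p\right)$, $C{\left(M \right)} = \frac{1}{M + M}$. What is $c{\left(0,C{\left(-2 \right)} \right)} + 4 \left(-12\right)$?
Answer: $-48$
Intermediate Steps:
$C{\left(M \right)} = \frac{1}{2 M}$
$c{\left(p,S \right)} = 2 p \left(-5 + p\right)$
$c{\left(0,C{\left(-2 \right)} \right)} + 4 \left(-12\right) = 2 \cdot 0 \left(-5 + 0\right) + 4 \left(-12\right) = 2 \cdot 0 \left(-5\right) - 48 = 0 - 48 = -48$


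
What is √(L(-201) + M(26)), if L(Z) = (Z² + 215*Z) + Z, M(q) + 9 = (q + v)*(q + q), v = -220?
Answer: 2*I*√3278 ≈ 114.51*I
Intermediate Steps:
M(q) = -9 + 2*q*(-220 + q) (M(q) = -9 + (q - 220)*(q + q) = -9 + (-220 + q)*(2*q) = -9 + 2*q*(-220 + q))
L(Z) = Z² + 216*Z
√(L(-201) + M(26)) = √(-201*(216 - 201) + (-9 - 440*26 + 2*26²)) = √(-201*15 + (-9 - 11440 + 2*676)) = √(-3015 + (-9 - 11440 + 1352)) = √(-3015 - 10097) = √(-13112) = 2*I*√3278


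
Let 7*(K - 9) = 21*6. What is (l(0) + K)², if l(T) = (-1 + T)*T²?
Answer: 729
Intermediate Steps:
K = 27 (K = 9 + (21*6)/7 = 9 + (⅐)*126 = 9 + 18 = 27)
l(T) = T²*(-1 + T)
(l(0) + K)² = (0²*(-1 + 0) + 27)² = (0*(-1) + 27)² = (0 + 27)² = 27² = 729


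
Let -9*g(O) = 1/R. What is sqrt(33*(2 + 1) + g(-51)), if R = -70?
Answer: sqrt(4365970)/210 ≈ 9.9500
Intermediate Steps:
g(O) = 1/630 (g(O) = -1/9/(-70) = -1/9*(-1/70) = 1/630)
sqrt(33*(2 + 1) + g(-51)) = sqrt(33*(2 + 1) + 1/630) = sqrt(33*3 + 1/630) = sqrt(99 + 1/630) = sqrt(62371/630) = sqrt(4365970)/210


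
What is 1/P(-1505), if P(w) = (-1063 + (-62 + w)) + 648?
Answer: -1/1982 ≈ -0.00050454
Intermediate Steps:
P(w) = -477 + w (P(w) = (-1125 + w) + 648 = -477 + w)
1/P(-1505) = 1/(-477 - 1505) = 1/(-1982) = -1/1982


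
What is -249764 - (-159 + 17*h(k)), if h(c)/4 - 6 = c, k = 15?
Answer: -251033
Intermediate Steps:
h(c) = 24 + 4*c
-249764 - (-159 + 17*h(k)) = -249764 - (-159 + 17*(24 + 4*15)) = -249764 - (-159 + 17*(24 + 60)) = -249764 - (-159 + 17*84) = -249764 - (-159 + 1428) = -249764 - 1*1269 = -249764 - 1269 = -251033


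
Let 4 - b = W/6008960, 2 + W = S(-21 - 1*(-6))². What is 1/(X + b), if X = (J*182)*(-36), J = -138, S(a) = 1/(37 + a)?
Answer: 2908336640/2629659823156167 ≈ 1.1060e-6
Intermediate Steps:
W = -967/484 (W = -2 + (1/(37 + (-21 - 1*(-6))))² = -2 + (1/(37 + (-21 + 6)))² = -2 + (1/(37 - 15))² = -2 + (1/22)² = -2 + 1/484 = -967/484 ≈ -1.9979)
b = 11633347527/2908336640 (b = 4 - (-967)/(484*6008960) = 4 - 1*(-967/2908336640) = 4 + 967/2908336640 = 11633347527/2908336640 ≈ 4.0000)
X = 904176 (X = -138*182*(-36) = -25116*(-36) = 904176)
1/(X + b) = 1/(904176 + 11633347527/2908336640) = 1/(2629659823156167/2908336640) = 2908336640/2629659823156167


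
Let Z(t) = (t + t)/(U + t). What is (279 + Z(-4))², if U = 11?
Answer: 3783025/49 ≈ 77205.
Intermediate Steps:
Z(t) = 2*t/(11 + t) (Z(t) = (t + t)/(11 + t) = (2*t)/(11 + t) = 2*t/(11 + t))
(279 + Z(-4))² = (279 + 2*(-4)/(11 - 4))² = (279 + 2*(-4)/7)² = (279 + 2*(-4)*(⅐))² = (279 - 8/7)² = (1945/7)² = 3783025/49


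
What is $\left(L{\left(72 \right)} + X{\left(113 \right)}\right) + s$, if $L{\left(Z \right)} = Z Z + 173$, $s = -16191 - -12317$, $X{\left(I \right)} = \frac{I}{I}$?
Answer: $1484$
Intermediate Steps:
$X{\left(I \right)} = 1$
$s = -3874$ ($s = -16191 + 12317 = -3874$)
$L{\left(Z \right)} = 173 + Z^{2}$ ($L{\left(Z \right)} = Z^{2} + 173 = 173 + Z^{2}$)
$\left(L{\left(72 \right)} + X{\left(113 \right)}\right) + s = \left(\left(173 + 72^{2}\right) + 1\right) - 3874 = \left(\left(173 + 5184\right) + 1\right) - 3874 = \left(5357 + 1\right) - 3874 = 5358 - 3874 = 1484$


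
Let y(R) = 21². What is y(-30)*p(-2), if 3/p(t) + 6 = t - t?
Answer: -441/2 ≈ -220.50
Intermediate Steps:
y(R) = 441
p(t) = -½ (p(t) = 3/(-6 + (t - t)) = 3/(-6 + 0) = 3/(-6) = 3*(-⅙) = -½)
y(-30)*p(-2) = 441*(-½) = -441/2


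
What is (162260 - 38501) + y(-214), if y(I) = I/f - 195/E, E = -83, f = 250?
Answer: 1284015119/10375 ≈ 1.2376e+5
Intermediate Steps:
y(I) = 195/83 + I/250 (y(I) = I/250 - 195/(-83) = I*(1/250) - 195*(-1/83) = I/250 + 195/83 = 195/83 + I/250)
(162260 - 38501) + y(-214) = (162260 - 38501) + (195/83 + (1/250)*(-214)) = 123759 + (195/83 - 107/125) = 123759 + 15494/10375 = 1284015119/10375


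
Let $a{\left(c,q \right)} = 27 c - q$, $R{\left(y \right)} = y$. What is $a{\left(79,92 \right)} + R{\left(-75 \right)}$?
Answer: $1966$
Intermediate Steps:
$a{\left(c,q \right)} = - q + 27 c$
$a{\left(79,92 \right)} + R{\left(-75 \right)} = \left(\left(-1\right) 92 + 27 \cdot 79\right) - 75 = \left(-92 + 2133\right) - 75 = 2041 - 75 = 1966$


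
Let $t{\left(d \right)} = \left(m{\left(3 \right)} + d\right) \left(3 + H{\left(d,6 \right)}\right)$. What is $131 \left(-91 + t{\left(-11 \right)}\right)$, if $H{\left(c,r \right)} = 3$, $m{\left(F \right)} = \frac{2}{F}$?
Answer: $-20043$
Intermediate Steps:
$t{\left(d \right)} = 4 + 6 d$ ($t{\left(d \right)} = \left(\frac{2}{3} + d\right) \left(3 + 3\right) = \left(2 \cdot \frac{1}{3} + d\right) 6 = \left(\frac{2}{3} + d\right) 6 = 4 + 6 d$)
$131 \left(-91 + t{\left(-11 \right)}\right) = 131 \left(-91 + \left(4 + 6 \left(-11\right)\right)\right) = 131 \left(-91 + \left(4 - 66\right)\right) = 131 \left(-91 - 62\right) = 131 \left(-153\right) = -20043$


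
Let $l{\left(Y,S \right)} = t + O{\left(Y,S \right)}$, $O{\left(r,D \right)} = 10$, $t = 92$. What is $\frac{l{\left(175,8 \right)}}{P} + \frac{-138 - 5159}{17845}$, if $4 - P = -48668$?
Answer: $- \frac{42665899}{144758640} \approx -0.29474$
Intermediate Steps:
$P = 48672$ ($P = 4 - -48668 = 4 + 48668 = 48672$)
$l{\left(Y,S \right)} = 102$ ($l{\left(Y,S \right)} = 92 + 10 = 102$)
$\frac{l{\left(175,8 \right)}}{P} + \frac{-138 - 5159}{17845} = \frac{102}{48672} + \frac{-138 - 5159}{17845} = 102 \cdot \frac{1}{48672} - \frac{5297}{17845} = \frac{17}{8112} - \frac{5297}{17845} = - \frac{42665899}{144758640}$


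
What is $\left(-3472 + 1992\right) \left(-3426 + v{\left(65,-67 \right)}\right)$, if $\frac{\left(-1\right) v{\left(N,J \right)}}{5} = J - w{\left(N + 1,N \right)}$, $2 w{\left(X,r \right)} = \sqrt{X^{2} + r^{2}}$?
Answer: $4574680 - 3700 \sqrt{8581} \approx 4.2319 \cdot 10^{6}$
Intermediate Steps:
$w{\left(X,r \right)} = \frac{\sqrt{X^{2} + r^{2}}}{2}$
$v{\left(N,J \right)} = - 5 J + \frac{5 \sqrt{N^{2} + \left(1 + N\right)^{2}}}{2}$ ($v{\left(N,J \right)} = - 5 \left(J - \frac{\sqrt{\left(N + 1\right)^{2} + N^{2}}}{2}\right) = - 5 \left(J - \frac{\sqrt{\left(1 + N\right)^{2} + N^{2}}}{2}\right) = - 5 \left(J - \frac{\sqrt{N^{2} + \left(1 + N\right)^{2}}}{2}\right) = - 5 J + \frac{5 \sqrt{N^{2} + \left(1 + N\right)^{2}}}{2}$)
$\left(-3472 + 1992\right) \left(-3426 + v{\left(65,-67 \right)}\right) = \left(-3472 + 1992\right) \left(-3426 + \left(\left(-5\right) \left(-67\right) + \frac{5 \sqrt{65^{2} + \left(1 + 65\right)^{2}}}{2}\right)\right) = - 1480 \left(-3426 + \left(335 + \frac{5 \sqrt{4225 + 66^{2}}}{2}\right)\right) = - 1480 \left(-3426 + \left(335 + \frac{5 \sqrt{4225 + 4356}}{2}\right)\right) = - 1480 \left(-3426 + \left(335 + \frac{5 \sqrt{8581}}{2}\right)\right) = - 1480 \left(-3091 + \frac{5 \sqrt{8581}}{2}\right) = 4574680 - 3700 \sqrt{8581}$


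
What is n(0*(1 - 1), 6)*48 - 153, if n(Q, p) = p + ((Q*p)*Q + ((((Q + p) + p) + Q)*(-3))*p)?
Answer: -10233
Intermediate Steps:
n(Q, p) = p + p*Q² + p*(-6*Q - 6*p) (n(Q, p) = p + (p*Q² + (((Q + 2*p) + Q)*(-3))*p) = p + (p*Q² + ((2*Q + 2*p)*(-3))*p) = p + (p*Q² + (-6*Q - 6*p)*p) = p + (p*Q² + p*(-6*Q - 6*p)) = p + p*Q² + p*(-6*Q - 6*p))
n(0*(1 - 1), 6)*48 - 153 = (6*(1 + (0*(1 - 1))² - 0*(1 - 1) - 6*6))*48 - 153 = (6*(1 + (0*0)² - 0*0 - 36))*48 - 153 = (6*(1 + 0² - 6*0 - 36))*48 - 153 = (6*(1 + 0 + 0 - 36))*48 - 153 = (6*(-35))*48 - 153 = -210*48 - 153 = -10080 - 153 = -10233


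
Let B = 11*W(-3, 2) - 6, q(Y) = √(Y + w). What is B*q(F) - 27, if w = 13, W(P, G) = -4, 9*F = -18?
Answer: -27 - 50*√11 ≈ -192.83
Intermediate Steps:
F = -2 (F = (⅑)*(-18) = -2)
q(Y) = √(13 + Y) (q(Y) = √(Y + 13) = √(13 + Y))
B = -50 (B = 11*(-4) - 6 = -44 - 6 = -50)
B*q(F) - 27 = -50*√(13 - 2) - 27 = -50*√11 - 27 = -27 - 50*√11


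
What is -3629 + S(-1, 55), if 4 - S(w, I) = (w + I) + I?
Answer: -3734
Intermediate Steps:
S(w, I) = 4 - w - 2*I (S(w, I) = 4 - ((w + I) + I) = 4 - ((I + w) + I) = 4 - (w + 2*I) = 4 + (-w - 2*I) = 4 - w - 2*I)
-3629 + S(-1, 55) = -3629 + (4 - 1*(-1) - 2*55) = -3629 + (4 + 1 - 110) = -3629 - 105 = -3734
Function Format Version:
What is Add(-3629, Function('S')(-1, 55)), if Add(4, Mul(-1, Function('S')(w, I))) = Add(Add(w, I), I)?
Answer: -3734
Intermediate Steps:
Function('S')(w, I) = Add(4, Mul(-1, w), Mul(-2, I)) (Function('S')(w, I) = Add(4, Mul(-1, Add(Add(w, I), I))) = Add(4, Mul(-1, Add(Add(I, w), I))) = Add(4, Mul(-1, Add(w, Mul(2, I)))) = Add(4, Add(Mul(-1, w), Mul(-2, I))) = Add(4, Mul(-1, w), Mul(-2, I)))
Add(-3629, Function('S')(-1, 55)) = Add(-3629, Add(4, Mul(-1, -1), Mul(-2, 55))) = Add(-3629, Add(4, 1, -110)) = Add(-3629, -105) = -3734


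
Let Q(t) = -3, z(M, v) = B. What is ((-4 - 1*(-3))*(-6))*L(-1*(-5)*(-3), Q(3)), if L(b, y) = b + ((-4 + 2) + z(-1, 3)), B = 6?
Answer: -66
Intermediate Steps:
z(M, v) = 6
L(b, y) = 4 + b (L(b, y) = b + ((-4 + 2) + 6) = b + (-2 + 6) = b + 4 = 4 + b)
((-4 - 1*(-3))*(-6))*L(-1*(-5)*(-3), Q(3)) = ((-4 - 1*(-3))*(-6))*(4 - 1*(-5)*(-3)) = ((-4 + 3)*(-6))*(4 + 5*(-3)) = (-1*(-6))*(4 - 15) = 6*(-11) = -66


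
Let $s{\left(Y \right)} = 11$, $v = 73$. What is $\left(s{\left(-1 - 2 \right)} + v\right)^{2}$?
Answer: $7056$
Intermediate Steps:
$\left(s{\left(-1 - 2 \right)} + v\right)^{2} = \left(11 + 73\right)^{2} = 84^{2} = 7056$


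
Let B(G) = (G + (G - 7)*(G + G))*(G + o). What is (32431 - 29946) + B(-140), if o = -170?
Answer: -12713715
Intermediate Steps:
B(G) = (-170 + G)*(G + 2*G*(-7 + G)) (B(G) = (G + (G - 7)*(G + G))*(G - 170) = (G + (-7 + G)*(2*G))*(-170 + G) = (G + 2*G*(-7 + G))*(-170 + G) = (-170 + G)*(G + 2*G*(-7 + G)))
(32431 - 29946) + B(-140) = (32431 - 29946) - 140*(2210 - 353*(-140) + 2*(-140)²) = 2485 - 140*(2210 + 49420 + 2*19600) = 2485 - 140*(2210 + 49420 + 39200) = 2485 - 140*90830 = 2485 - 12716200 = -12713715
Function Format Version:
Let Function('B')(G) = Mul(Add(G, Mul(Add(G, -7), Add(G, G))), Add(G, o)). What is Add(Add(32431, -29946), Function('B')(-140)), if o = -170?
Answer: -12713715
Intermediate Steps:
Function('B')(G) = Mul(Add(-170, G), Add(G, Mul(2, G, Add(-7, G)))) (Function('B')(G) = Mul(Add(G, Mul(Add(G, -7), Add(G, G))), Add(G, -170)) = Mul(Add(G, Mul(Add(-7, G), Mul(2, G))), Add(-170, G)) = Mul(Add(G, Mul(2, G, Add(-7, G))), Add(-170, G)) = Mul(Add(-170, G), Add(G, Mul(2, G, Add(-7, G)))))
Add(Add(32431, -29946), Function('B')(-140)) = Add(Add(32431, -29946), Mul(-140, Add(2210, Mul(-353, -140), Mul(2, Pow(-140, 2))))) = Add(2485, Mul(-140, Add(2210, 49420, Mul(2, 19600)))) = Add(2485, Mul(-140, Add(2210, 49420, 39200))) = Add(2485, Mul(-140, 90830)) = Add(2485, -12716200) = -12713715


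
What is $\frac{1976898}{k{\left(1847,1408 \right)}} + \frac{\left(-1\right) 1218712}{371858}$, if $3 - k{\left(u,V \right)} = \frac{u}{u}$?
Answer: $\frac{183780724765}{185929} \approx 9.8845 \cdot 10^{5}$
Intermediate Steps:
$k{\left(u,V \right)} = 2$ ($k{\left(u,V \right)} = 3 - \frac{u}{u} = 3 - 1 = 2$)
$\frac{1976898}{k{\left(1847,1408 \right)}} + \frac{\left(-1\right) 1218712}{371858} = \frac{1976898}{2} + \frac{\left(-1\right) 1218712}{371858} = 1976898 \cdot \frac{1}{2} - \frac{609356}{185929} = 988449 - \frac{609356}{185929} = \frac{183780724765}{185929}$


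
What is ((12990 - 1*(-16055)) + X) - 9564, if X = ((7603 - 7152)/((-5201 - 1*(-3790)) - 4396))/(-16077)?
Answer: 1818729387310/93359139 ≈ 19481.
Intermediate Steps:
X = 451/93359139 (X = (451/((-5201 + 3790) - 4396))*(-1/16077) = (451/(-1411 - 4396))*(-1/16077) = (451/(-5807))*(-1/16077) = (451*(-1/5807))*(-1/16077) = -451/5807*(-1/16077) = 451/93359139 ≈ 4.8308e-6)
((12990 - 1*(-16055)) + X) - 9564 = ((12990 - 1*(-16055)) + 451/93359139) - 9564 = ((12990 + 16055) + 451/93359139) - 9564 = (29045 + 451/93359139) - 9564 = 2711616192706/93359139 - 9564 = 1818729387310/93359139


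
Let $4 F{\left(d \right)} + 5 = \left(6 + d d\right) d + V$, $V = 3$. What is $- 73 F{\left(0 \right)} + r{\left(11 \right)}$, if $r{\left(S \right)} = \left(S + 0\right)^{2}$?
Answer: $\frac{315}{2} \approx 157.5$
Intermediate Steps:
$F{\left(d \right)} = - \frac{1}{2} + \frac{d \left(6 + d^{2}\right)}{4}$ ($F{\left(d \right)} = - \frac{5}{4} + \frac{\left(6 + d d\right) d + 3}{4} = - \frac{5}{4} + \frac{\left(6 + d^{2}\right) d + 3}{4} = - \frac{5}{4} + \frac{d \left(6 + d^{2}\right) + 3}{4} = - \frac{5}{4} + \frac{3 + d \left(6 + d^{2}\right)}{4} = - \frac{5}{4} + \left(\frac{3}{4} + \frac{d \left(6 + d^{2}\right)}{4}\right) = - \frac{1}{2} + \frac{d \left(6 + d^{2}\right)}{4}$)
$r{\left(S \right)} = S^{2}$
$- 73 F{\left(0 \right)} + r{\left(11 \right)} = - 73 \left(- \frac{1}{2} + \frac{0^{3}}{4} + \frac{3}{2} \cdot 0\right) + 11^{2} = - 73 \left(- \frac{1}{2} + \frac{1}{4} \cdot 0 + 0\right) + 121 = - 73 \left(- \frac{1}{2} + 0 + 0\right) + 121 = \left(-73\right) \left(- \frac{1}{2}\right) + 121 = \frac{73}{2} + 121 = \frac{315}{2}$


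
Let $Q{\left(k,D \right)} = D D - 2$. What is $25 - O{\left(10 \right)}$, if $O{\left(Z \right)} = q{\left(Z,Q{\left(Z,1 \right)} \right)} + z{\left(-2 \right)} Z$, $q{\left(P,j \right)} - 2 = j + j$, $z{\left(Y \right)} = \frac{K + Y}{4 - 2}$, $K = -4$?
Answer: $55$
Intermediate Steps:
$Q{\left(k,D \right)} = -2 + D^{2}$ ($Q{\left(k,D \right)} = D^{2} - 2 = -2 + D^{2}$)
$z{\left(Y \right)} = -2 + \frac{Y}{2}$ ($z{\left(Y \right)} = \frac{-4 + Y}{4 - 2} = \frac{-4 + Y}{2} = \left(-4 + Y\right) \frac{1}{2} = -2 + \frac{Y}{2}$)
$q{\left(P,j \right)} = 2 + 2 j$ ($q{\left(P,j \right)} = 2 + \left(j + j\right) = 2 + 2 j$)
$O{\left(Z \right)} = - 3 Z$ ($O{\left(Z \right)} = \left(2 + 2 \left(-2 + 1^{2}\right)\right) + \left(-2 + \frac{1}{2} \left(-2\right)\right) Z = \left(2 + 2 \left(-2 + 1\right)\right) + \left(-2 - 1\right) Z = \left(2 + 2 \left(-1\right)\right) - 3 Z = \left(2 - 2\right) - 3 Z = 0 - 3 Z = - 3 Z$)
$25 - O{\left(10 \right)} = 25 - \left(-3\right) 10 = 25 - -30 = 25 + 30 = 55$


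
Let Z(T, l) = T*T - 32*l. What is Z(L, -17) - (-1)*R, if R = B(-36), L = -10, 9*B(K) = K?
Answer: 640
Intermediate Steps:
B(K) = K/9
Z(T, l) = T**2 - 32*l
R = -4 (R = (1/9)*(-36) = -4)
Z(L, -17) - (-1)*R = ((-10)**2 - 32*(-17)) - (-1)*(-4) = (100 + 544) - 1*4 = 644 - 4 = 640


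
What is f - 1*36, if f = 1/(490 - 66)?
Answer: -15263/424 ≈ -35.998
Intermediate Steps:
f = 1/424 ≈ 0.0023585
f - 1*36 = 1/424 - 1*36 = 1/424 - 36 = -15263/424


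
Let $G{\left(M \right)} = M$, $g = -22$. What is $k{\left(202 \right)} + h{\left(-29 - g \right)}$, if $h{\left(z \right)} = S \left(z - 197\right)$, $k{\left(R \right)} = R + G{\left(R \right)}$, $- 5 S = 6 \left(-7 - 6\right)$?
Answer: $- \frac{13892}{5} \approx -2778.4$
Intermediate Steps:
$S = \frac{78}{5}$ ($S = - \frac{6 \left(-7 - 6\right)}{5} = - \frac{6 \left(-13\right)}{5} = \left(- \frac{1}{5}\right) \left(-78\right) = \frac{78}{5} \approx 15.6$)
$k{\left(R \right)} = 2 R$ ($k{\left(R \right)} = R + R = 2 R$)
$h{\left(z \right)} = - \frac{15366}{5} + \frac{78 z}{5}$ ($h{\left(z \right)} = \frac{78 \left(z - 197\right)}{5} = \frac{78 \left(-197 + z\right)}{5} = - \frac{15366}{5} + \frac{78 z}{5}$)
$k{\left(202 \right)} + h{\left(-29 - g \right)} = 2 \cdot 202 - \left(\frac{15366}{5} - \frac{78 \left(-29 - -22\right)}{5}\right) = 404 - \left(\frac{15366}{5} - \frac{78 \left(-29 + 22\right)}{5}\right) = 404 + \left(- \frac{15366}{5} + \frac{78}{5} \left(-7\right)\right) = 404 - \frac{15912}{5} = - \frac{13892}{5}$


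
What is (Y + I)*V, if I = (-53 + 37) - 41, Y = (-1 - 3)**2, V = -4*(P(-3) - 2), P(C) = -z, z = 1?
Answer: -492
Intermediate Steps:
P(C) = -1 (P(C) = -1*1 = -1)
V = 12 (V = -4*(-1 - 2) = -4*(-3) = 12)
Y = 16 (Y = (-4)**2 = 16)
I = -57 (I = -16 - 41 = -57)
(Y + I)*V = (16 - 57)*12 = -41*12 = -492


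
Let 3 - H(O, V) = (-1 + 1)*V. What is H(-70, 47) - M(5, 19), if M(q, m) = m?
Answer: -16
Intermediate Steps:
H(O, V) = 3 (H(O, V) = 3 - (-1 + 1)*V = 3 - 0*V = 3 - 1*0 = 3 + 0 = 3)
H(-70, 47) - M(5, 19) = 3 - 1*19 = 3 - 19 = -16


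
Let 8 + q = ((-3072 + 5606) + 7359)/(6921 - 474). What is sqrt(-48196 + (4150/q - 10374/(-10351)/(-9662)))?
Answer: I*sqrt(212184346077510435154534543117)/2084386801123 ≈ 220.99*I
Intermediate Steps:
q = -41683/6447 (q = -8 + ((-3072 + 5606) + 7359)/(6921 - 474) = -8 + (2534 + 7359)/6447 = -8 + 9893*(1/6447) = -8 + 9893/6447 = -41683/6447 ≈ -6.4655)
sqrt(-48196 + (4150/q - 10374/(-10351)/(-9662))) = sqrt(-48196 + (4150/(-41683/6447) - 10374/(-10351)/(-9662))) = sqrt(-48196 + (4150*(-6447/41683) - 10374*(-1/10351)*(-1/9662))) = sqrt(-48196 + (-26755050/41683 + (10374/10351)*(-1/9662))) = sqrt(-48196 + (-26755050/41683 - 5187/50005681)) = sqrt(-48196 - 1337904711648771/2084386801123) = sqrt(-101797010978572879/2084386801123) = I*sqrt(212184346077510435154534543117)/2084386801123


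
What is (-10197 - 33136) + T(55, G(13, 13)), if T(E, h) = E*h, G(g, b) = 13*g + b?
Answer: -33323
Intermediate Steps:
G(g, b) = b + 13*g
(-10197 - 33136) + T(55, G(13, 13)) = (-10197 - 33136) + 55*(13 + 13*13) = -43333 + 55*(13 + 169) = -43333 + 55*182 = -43333 + 10010 = -33323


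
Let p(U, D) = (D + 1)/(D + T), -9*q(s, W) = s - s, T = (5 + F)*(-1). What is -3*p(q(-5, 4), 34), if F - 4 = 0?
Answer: -21/5 ≈ -4.2000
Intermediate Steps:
F = 4 (F = 4 + 0 = 4)
T = -9 (T = (5 + 4)*(-1) = 9*(-1) = -9)
q(s, W) = 0 (q(s, W) = -(s - s)/9 = -⅑*0 = 0)
p(U, D) = (1 + D)/(-9 + D) (p(U, D) = (D + 1)/(D - 9) = (1 + D)/(-9 + D))
-3*p(q(-5, 4), 34) = -3*(1 + 34)/(-9 + 34) = -3*35/25 = -3*7/5 = -21/5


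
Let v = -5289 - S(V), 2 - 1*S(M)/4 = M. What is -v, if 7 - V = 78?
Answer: 5581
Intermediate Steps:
V = -71 (V = 7 - 1*78 = 7 - 78 = -71)
S(M) = 8 - 4*M
v = -5581 (v = -5289 - (8 - 4*(-71)) = -5289 - (8 + 284) = -5289 - 1*292 = -5289 - 292 = -5581)
-v = -1*(-5581) = 5581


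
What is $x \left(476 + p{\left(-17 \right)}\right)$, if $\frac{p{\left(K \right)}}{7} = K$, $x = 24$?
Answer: $8568$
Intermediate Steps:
$p{\left(K \right)} = 7 K$
$x \left(476 + p{\left(-17 \right)}\right) = 24 \left(476 + 7 \left(-17\right)\right) = 24 \left(476 - 119\right) = 24 \cdot 357 = 8568$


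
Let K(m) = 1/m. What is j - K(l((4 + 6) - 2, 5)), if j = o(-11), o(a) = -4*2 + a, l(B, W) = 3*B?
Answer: -457/24 ≈ -19.042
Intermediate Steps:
o(a) = -8 + a
j = -19 (j = -8 - 11 = -19)
j - K(l((4 + 6) - 2, 5)) = -19 - 1/(3*((4 + 6) - 2)) = -19 - 1/(3*(10 - 2)) = -19 - 1/(3*8) = -19 - 1/24 = -457/24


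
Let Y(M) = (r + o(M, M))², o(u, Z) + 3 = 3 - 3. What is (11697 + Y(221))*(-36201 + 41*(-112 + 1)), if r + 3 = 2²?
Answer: -476839152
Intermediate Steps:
r = 1 (r = -3 + 2² = -3 + 4 = 1)
o(u, Z) = -3 (o(u, Z) = -3 + (3 - 3) = -3 + 0 = -3)
Y(M) = 4 (Y(M) = (1 - 3)² = (-2)² = 4)
(11697 + Y(221))*(-36201 + 41*(-112 + 1)) = (11697 + 4)*(-36201 + 41*(-112 + 1)) = 11701*(-36201 + 41*(-111)) = 11701*(-36201 - 4551) = 11701*(-40752) = -476839152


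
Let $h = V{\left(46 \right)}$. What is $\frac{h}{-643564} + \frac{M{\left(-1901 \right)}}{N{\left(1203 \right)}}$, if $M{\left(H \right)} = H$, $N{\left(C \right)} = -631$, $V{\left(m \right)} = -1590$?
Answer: $\frac{612209227}{203044442} \approx 3.0151$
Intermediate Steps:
$h = -1590$
$\frac{h}{-643564} + \frac{M{\left(-1901 \right)}}{N{\left(1203 \right)}} = - \frac{1590}{-643564} - \frac{1901}{-631} = \left(-1590\right) \left(- \frac{1}{643564}\right) - - \frac{1901}{631} = \frac{795}{321782} + \frac{1901}{631} = \frac{612209227}{203044442}$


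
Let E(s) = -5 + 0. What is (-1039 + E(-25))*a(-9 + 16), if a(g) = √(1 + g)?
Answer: -2088*√2 ≈ -2952.9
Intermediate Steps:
E(s) = -5
(-1039 + E(-25))*a(-9 + 16) = (-1039 - 5)*√(1 + (-9 + 16)) = -1044*√(1 + 7) = -2088*√2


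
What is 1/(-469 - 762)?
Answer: -1/1231 ≈ -0.00081235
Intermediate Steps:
1/(-469 - 762) = 1/(-1231) = -1/1231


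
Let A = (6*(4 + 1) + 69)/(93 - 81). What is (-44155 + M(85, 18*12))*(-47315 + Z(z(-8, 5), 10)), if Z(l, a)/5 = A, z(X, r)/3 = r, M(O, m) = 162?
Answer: 8318856335/4 ≈ 2.0797e+9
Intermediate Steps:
z(X, r) = 3*r
A = 33/4 (A = (6*5 + 69)/12 = (30 + 69)*(1/12) = 99*(1/12) = 33/4 ≈ 8.2500)
Z(l, a) = 165/4 (Z(l, a) = 5*(33/4) = 165/4)
(-44155 + M(85, 18*12))*(-47315 + Z(z(-8, 5), 10)) = (-44155 + 162)*(-47315 + 165/4) = -43993*(-189095/4) = 8318856335/4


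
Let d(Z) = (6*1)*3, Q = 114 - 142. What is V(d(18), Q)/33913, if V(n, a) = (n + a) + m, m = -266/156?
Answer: -83/240474 ≈ -0.00034515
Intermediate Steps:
Q = -28
m = -133/78 (m = -266*1/156 = -133/78 ≈ -1.7051)
d(Z) = 18 (d(Z) = 6*3 = 18)
V(n, a) = -133/78 + a + n (V(n, a) = (n + a) - 133/78 = (a + n) - 133/78 = -133/78 + a + n)
V(d(18), Q)/33913 = (-133/78 - 28 + 18)/33913 = -913/78*1/33913 = -83/240474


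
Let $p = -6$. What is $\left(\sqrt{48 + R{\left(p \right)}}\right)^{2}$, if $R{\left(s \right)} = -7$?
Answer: $41$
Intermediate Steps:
$\left(\sqrt{48 + R{\left(p \right)}}\right)^{2} = \left(\sqrt{48 - 7}\right)^{2} = \left(\sqrt{41}\right)^{2} = 41$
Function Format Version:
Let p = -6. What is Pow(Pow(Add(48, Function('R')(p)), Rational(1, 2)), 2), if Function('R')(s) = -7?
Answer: 41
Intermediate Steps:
Pow(Pow(Add(48, Function('R')(p)), Rational(1, 2)), 2) = Pow(Pow(Add(48, -7), Rational(1, 2)), 2) = Pow(Pow(41, Rational(1, 2)), 2) = 41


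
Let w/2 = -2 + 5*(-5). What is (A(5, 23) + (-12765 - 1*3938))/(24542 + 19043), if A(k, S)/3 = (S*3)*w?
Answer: -27881/43585 ≈ -0.63969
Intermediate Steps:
w = -54 (w = 2*(-2 + 5*(-5)) = 2*(-2 - 25) = 2*(-27) = -54)
A(k, S) = -486*S (A(k, S) = 3*((S*3)*(-54)) = 3*((3*S)*(-54)) = 3*(-162*S) = -486*S)
(A(5, 23) + (-12765 - 1*3938))/(24542 + 19043) = (-486*23 + (-12765 - 1*3938))/(24542 + 19043) = (-11178 + (-12765 - 3938))/43585 = (-11178 - 16703)*(1/43585) = -27881*1/43585 = -27881/43585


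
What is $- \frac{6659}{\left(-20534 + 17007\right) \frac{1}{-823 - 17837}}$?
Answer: $- \frac{124256940}{3527} \approx -35230.0$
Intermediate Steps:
$- \frac{6659}{\left(-20534 + 17007\right) \frac{1}{-823 - 17837}} = - \frac{6659}{\left(-3527\right) \frac{1}{-18660}} = - \frac{6659}{\left(-3527\right) \left(- \frac{1}{18660}\right)} = - \frac{6659}{\frac{3527}{18660}} = \left(-6659\right) \frac{18660}{3527} = - \frac{124256940}{3527}$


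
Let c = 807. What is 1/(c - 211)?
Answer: 1/596 ≈ 0.0016779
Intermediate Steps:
1/(c - 211) = 1/(807 - 211) = 1/596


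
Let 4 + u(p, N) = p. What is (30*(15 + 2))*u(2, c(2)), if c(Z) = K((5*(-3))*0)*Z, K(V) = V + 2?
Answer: -1020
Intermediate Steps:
K(V) = 2 + V
c(Z) = 2*Z (c(Z) = (2 + (5*(-3))*0)*Z = (2 - 15*0)*Z = (2 + 0)*Z = 2*Z)
u(p, N) = -4 + p
(30*(15 + 2))*u(2, c(2)) = (30*(15 + 2))*(-4 + 2) = (30*17)*(-2) = 510*(-2) = -1020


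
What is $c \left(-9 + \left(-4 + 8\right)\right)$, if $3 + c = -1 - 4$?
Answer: $40$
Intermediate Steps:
$c = -8$ ($c = -3 - 5 = -8$)
$c \left(-9 + \left(-4 + 8\right)\right) = - 8 \left(-9 + \left(-4 + 8\right)\right) = - 8 \left(-9 + 4\right) = \left(-8\right) \left(-5\right) = 40$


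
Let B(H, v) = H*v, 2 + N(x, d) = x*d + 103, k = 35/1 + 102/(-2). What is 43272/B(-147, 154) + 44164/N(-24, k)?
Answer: 163132952/1829905 ≈ 89.148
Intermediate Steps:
k = -16 (k = 35*1 + 102*(-1/2) = 35 - 51 = -16)
N(x, d) = 101 + d*x (N(x, d) = -2 + (x*d + 103) = -2 + (d*x + 103) = -2 + (103 + d*x) = 101 + d*x)
43272/B(-147, 154) + 44164/N(-24, k) = 43272/((-147*154)) + 44164/(101 - 16*(-24)) = 43272/(-22638) + 44164/(101 + 384) = 43272*(-1/22638) + 44164/485 = -7212/3773 + 44164*(1/485) = -7212/3773 + 44164/485 = 163132952/1829905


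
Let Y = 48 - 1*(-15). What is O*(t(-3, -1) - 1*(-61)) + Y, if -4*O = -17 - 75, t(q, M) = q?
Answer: 1397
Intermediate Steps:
Y = 63 (Y = 48 + 15 = 63)
O = 23 (O = -(-17 - 75)/4 = -¼*(-92) = 23)
O*(t(-3, -1) - 1*(-61)) + Y = 23*(-3 - 1*(-61)) + 63 = 23*(-3 + 61) + 63 = 23*58 + 63 = 1334 + 63 = 1397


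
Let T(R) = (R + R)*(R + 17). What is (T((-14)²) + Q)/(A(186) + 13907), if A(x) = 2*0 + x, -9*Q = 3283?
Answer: 748181/126837 ≈ 5.8988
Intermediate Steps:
T(R) = 2*R*(17 + R) (T(R) = (2*R)*(17 + R) = 2*R*(17 + R))
Q = -3283/9 (Q = -⅑*3283 = -3283/9 ≈ -364.78)
A(x) = x (A(x) = 0 + x = x)
(T((-14)²) + Q)/(A(186) + 13907) = (2*(-14)²*(17 + (-14)²) - 3283/9)/(186 + 13907) = (2*196*(17 + 196) - 3283/9)/14093 = (2*196*213 - 3283/9)*(1/14093) = (83496 - 3283/9)*(1/14093) = (748181/9)*(1/14093) = 748181/126837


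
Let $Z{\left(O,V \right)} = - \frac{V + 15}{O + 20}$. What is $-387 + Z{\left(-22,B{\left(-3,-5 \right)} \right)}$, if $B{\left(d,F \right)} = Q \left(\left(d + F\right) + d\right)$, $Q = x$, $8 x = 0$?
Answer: $- \frac{759}{2} \approx -379.5$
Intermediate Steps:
$x = 0$ ($x = \frac{1}{8} \cdot 0 = 0$)
$Q = 0$
$B{\left(d,F \right)} = 0$ ($B{\left(d,F \right)} = 0 \left(\left(d + F\right) + d\right) = 0 \left(\left(F + d\right) + d\right) = 0 \left(F + 2 d\right) = 0$)
$Z{\left(O,V \right)} = - \frac{15 + V}{20 + O}$
$-387 + Z{\left(-22,B{\left(-3,-5 \right)} \right)} = -387 + \frac{-15 - 0}{20 - 22} = -387 + \frac{-15 + 0}{-2} = -387 - - \frac{15}{2} = -387 + \frac{15}{2} = - \frac{759}{2}$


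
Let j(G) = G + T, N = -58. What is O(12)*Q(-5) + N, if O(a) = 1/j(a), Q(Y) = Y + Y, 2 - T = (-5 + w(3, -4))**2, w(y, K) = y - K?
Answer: -59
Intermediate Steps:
T = -2 (T = 2 - (-5 + (3 - 1*(-4)))**2 = 2 - (-5 + (3 + 4))**2 = 2 - (-5 + 7)**2 = 2 - 1*2**2 = 2 - 1*4 = 2 - 4 = -2)
j(G) = -2 + G (j(G) = G - 2 = -2 + G)
Q(Y) = 2*Y
O(a) = 1/(-2 + a)
O(12)*Q(-5) + N = (2*(-5))/(-2 + 12) - 58 = -10/10 - 58 = (1/10)*(-10) - 58 = -1 - 58 = -59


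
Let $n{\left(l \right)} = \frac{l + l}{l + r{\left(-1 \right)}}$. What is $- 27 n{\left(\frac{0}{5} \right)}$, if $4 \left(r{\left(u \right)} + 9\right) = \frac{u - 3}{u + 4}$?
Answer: $0$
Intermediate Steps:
$r{\left(u \right)} = -9 + \frac{-3 + u}{4 \left(4 + u\right)}$ ($r{\left(u \right)} = -9 + \frac{\left(u - 3\right) \frac{1}{u + 4}}{4} = -9 + \frac{\left(-3 + u\right) \frac{1}{4 + u}}{4} = -9 + \frac{\frac{1}{4 + u} \left(-3 + u\right)}{4} = -9 + \frac{-3 + u}{4 \left(4 + u\right)}$)
$n{\left(l \right)} = \frac{2 l}{- \frac{28}{3} + l}$ ($n{\left(l \right)} = \frac{l + l}{l + \frac{7 \left(-21 - -5\right)}{4 \left(4 - 1\right)}} = \frac{2 l}{l + \frac{7 \left(-21 + 5\right)}{4 \cdot 3}} = \frac{2 l}{l + \frac{7}{4} \cdot \frac{1}{3} \left(-16\right)} = \frac{2 l}{l - \frac{28}{3}} = \frac{2 l}{- \frac{28}{3} + l}$)
$- 27 n{\left(\frac{0}{5} \right)} = - 27 \frac{6 \cdot \frac{0}{5}}{-28 + 3 \cdot \frac{0}{5}} = - 27 \frac{6 \cdot 0 \cdot \frac{1}{5}}{-28 + 3 \cdot 0 \cdot \frac{1}{5}} = - 27 \cdot 6 \cdot 0 \frac{1}{-28 + 3 \cdot 0} = - 27 \cdot 6 \cdot 0 \frac{1}{-28 + 0} = - 27 \cdot 6 \cdot 0 \frac{1}{-28} = - 27 \cdot 6 \cdot 0 \left(- \frac{1}{28}\right) = \left(-27\right) 0 = 0$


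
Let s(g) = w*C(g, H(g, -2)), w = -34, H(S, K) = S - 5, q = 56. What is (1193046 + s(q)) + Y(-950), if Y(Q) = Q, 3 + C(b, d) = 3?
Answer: 1192096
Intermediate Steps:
H(S, K) = -5 + S
C(b, d) = 0 (C(b, d) = -3 + 3 = 0)
s(g) = 0 (s(g) = -34*0 = 0)
(1193046 + s(q)) + Y(-950) = (1193046 + 0) - 950 = 1193046 - 950 = 1192096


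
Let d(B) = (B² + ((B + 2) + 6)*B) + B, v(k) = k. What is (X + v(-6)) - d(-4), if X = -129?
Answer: -131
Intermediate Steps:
d(B) = B + B² + B*(8 + B) (d(B) = (B² + ((2 + B) + 6)*B) + B = (B² + (8 + B)*B) + B = (B² + B*(8 + B)) + B = B + B² + B*(8 + B))
(X + v(-6)) - d(-4) = (-129 - 6) - (-4)*(9 + 2*(-4)) = -135 - (-4)*(9 - 8) = -135 - (-4) = -135 - 1*(-4) = -135 + 4 = -131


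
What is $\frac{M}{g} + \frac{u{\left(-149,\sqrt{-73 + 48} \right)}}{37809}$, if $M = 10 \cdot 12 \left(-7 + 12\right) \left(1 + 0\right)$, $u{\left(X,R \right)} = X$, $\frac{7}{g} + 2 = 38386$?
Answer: $\frac{870756392557}{264663} \approx 3.2901 \cdot 10^{6}$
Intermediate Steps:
$g = \frac{7}{38384}$ ($g = \frac{7}{-2 + 38386} = \frac{7}{38384} \approx 0.00018237$)
$M = 600$ ($M = 120 \cdot 5 \cdot 1 = 120 \cdot 5 = 600$)
$\frac{M}{g} + \frac{u{\left(-149,\sqrt{-73 + 48} \right)}}{37809} = \frac{600}{\frac{7}{38384}} - \frac{149}{37809} = 600 \cdot \frac{38384}{7} - \frac{149}{37809} = \frac{23030400}{7} - \frac{149}{37809} = \frac{870756392557}{264663}$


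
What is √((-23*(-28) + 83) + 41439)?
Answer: √42166 ≈ 205.34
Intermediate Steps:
√((-23*(-28) + 83) + 41439) = √((644 + 83) + 41439) = √(727 + 41439) = √42166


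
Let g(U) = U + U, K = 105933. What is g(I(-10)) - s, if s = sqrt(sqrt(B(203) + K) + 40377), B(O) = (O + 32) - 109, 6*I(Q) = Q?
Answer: -10/3 - sqrt(40377 + sqrt(106059)) ≈ -205.08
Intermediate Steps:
I(Q) = Q/6
g(U) = 2*U
B(O) = -77 + O (B(O) = (32 + O) - 109 = -77 + O)
s = sqrt(40377 + sqrt(106059)) (s = sqrt(sqrt((-77 + 203) + 105933) + 40377) = sqrt(sqrt(126 + 105933) + 40377) = sqrt(sqrt(106059) + 40377) = sqrt(40377 + sqrt(106059)) ≈ 201.75)
g(I(-10)) - s = 2*((1/6)*(-10)) - sqrt(40377 + sqrt(106059)) = 2*(-5/3) - sqrt(40377 + sqrt(106059)) = -10/3 - sqrt(40377 + sqrt(106059))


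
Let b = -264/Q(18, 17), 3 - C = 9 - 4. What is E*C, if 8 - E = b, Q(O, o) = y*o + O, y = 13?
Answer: -4352/239 ≈ -18.209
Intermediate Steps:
Q(O, o) = O + 13*o (Q(O, o) = 13*o + O = O + 13*o)
C = -2 (C = 3 - (9 - 4) = 3 - 1*5 = 3 - 5 = -2)
b = -264/239 (b = -264/(18 + 13*17) = -264/(18 + 221) = -264/239 ≈ -1.1046)
E = 2176/239 (E = 8 - 1*(-264/239) = 8 + 264/239 = 2176/239 ≈ 9.1046)
E*C = (2176/239)*(-2) = -4352/239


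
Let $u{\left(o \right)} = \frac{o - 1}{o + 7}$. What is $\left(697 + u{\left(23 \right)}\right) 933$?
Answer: $\frac{3254926}{5} \approx 6.5099 \cdot 10^{5}$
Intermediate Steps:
$u{\left(o \right)} = \frac{-1 + o}{7 + o}$ ($u{\left(o \right)} = \frac{o - 1}{7 + o} = \frac{-1 + o}{7 + o}$)
$\left(697 + u{\left(23 \right)}\right) 933 = \left(697 + \frac{-1 + 23}{7 + 23}\right) 933 = \left(697 + \frac{1}{30} \cdot 22\right) 933 = \left(697 + \frac{11}{15}\right) 933 = \frac{10466}{15} \cdot 933 = \frac{3254926}{5}$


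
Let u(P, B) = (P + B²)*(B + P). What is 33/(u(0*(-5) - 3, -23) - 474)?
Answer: -33/14150 ≈ -0.0023322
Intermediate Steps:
u(P, B) = (B + P)*(P + B²)
33/(u(0*(-5) - 3, -23) - 474) = 33/(((-23)³ + (0*(-5) - 3)² - 23*(0*(-5) - 3) + (0*(-5) - 3)*(-23)²) - 474) = 33/((-12167 + (0 - 3)² - 23*(0 - 3) + (0 - 3)*529) - 474) = 33/((-12167 + (-3)² - 23*(-3) - 3*529) - 474) = 33/((-12167 + 9 + 69 - 1587) - 474) = 33/(-13676 - 474) = 33/(-14150) = 33*(-1/14150) = -33/14150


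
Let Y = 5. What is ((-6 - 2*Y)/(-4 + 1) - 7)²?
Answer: 25/9 ≈ 2.7778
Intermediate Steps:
((-6 - 2*Y)/(-4 + 1) - 7)² = ((-6 - 2*5)/(-4 + 1) - 7)² = ((-6 - 10)/(-3) - 7)² = (-16*(-⅓) - 7)² = (16/3 - 7)² = (-5/3)² = 25/9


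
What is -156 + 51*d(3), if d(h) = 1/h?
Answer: -139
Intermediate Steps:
-156 + 51*d(3) = -156 + 51/3 = -156 + 51*(1/3) = -156 + 17 = -139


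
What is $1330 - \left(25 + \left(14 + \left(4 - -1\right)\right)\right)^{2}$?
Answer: $-606$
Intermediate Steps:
$1330 - \left(25 + \left(14 + \left(4 - -1\right)\right)\right)^{2} = 1330 - \left(25 + \left(14 + \left(4 + 1\right)\right)\right)^{2} = 1330 - \left(25 + \left(14 + 5\right)\right)^{2} = 1330 - \left(25 + 19\right)^{2} = 1330 - 44^{2} = 1330 - 1936 = -606$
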